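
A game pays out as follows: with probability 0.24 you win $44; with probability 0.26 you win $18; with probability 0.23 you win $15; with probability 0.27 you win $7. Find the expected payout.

E[payout] = 44·0.24 + 18·0.26 + 15·0.23 + 7·0.27
 = 10.56 + 4.68 + 3.45 + 1.89
 = 20.58

20.58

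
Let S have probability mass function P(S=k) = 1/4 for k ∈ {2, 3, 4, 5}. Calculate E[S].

3.5

E[S] = Σ s·P(S=s)
 = 2·1/4 + 3·1/4 + 4·1/4 + 5·1/4
 = 1/2 + 3/4 + 1 + 5/4
 = 7/2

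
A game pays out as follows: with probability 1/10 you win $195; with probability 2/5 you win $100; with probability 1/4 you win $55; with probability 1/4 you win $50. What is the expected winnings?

E[payout] = 195·1/10 + 100·2/5 + 55·1/4 + 50·1/4
 = 39/2 + 40 + 55/4 + 25/2
 = 343/4

85.75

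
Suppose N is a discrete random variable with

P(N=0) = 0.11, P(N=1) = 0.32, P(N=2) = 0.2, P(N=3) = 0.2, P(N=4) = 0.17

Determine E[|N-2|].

E[|N-2|] = Σ |n-2|·P(N=n)
 = 2·0.11 + 1·0.32 + 0·0.2 + 1·0.2 + 2·0.17
 = 0.22 + 0.32 + 0 + 0.2 + 0.34
 = 1.08

1.08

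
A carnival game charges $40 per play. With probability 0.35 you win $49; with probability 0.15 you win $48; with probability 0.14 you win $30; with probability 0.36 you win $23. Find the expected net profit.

-3.17

E[payout] = 49·0.35 + 48·0.15 + 30·0.14 + 23·0.36
 = 17.15 + 7.2 + 4.2 + 8.28
 = 36.83
Net = 36.83 - 40 = -3.17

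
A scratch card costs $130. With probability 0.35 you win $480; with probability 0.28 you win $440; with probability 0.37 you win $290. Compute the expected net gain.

268.5

E[payout] = 480·0.35 + 440·0.28 + 290·0.37
 = 168 + 123.2 + 107.3
 = 398.5
Net = 398.5 - 130 = 268.5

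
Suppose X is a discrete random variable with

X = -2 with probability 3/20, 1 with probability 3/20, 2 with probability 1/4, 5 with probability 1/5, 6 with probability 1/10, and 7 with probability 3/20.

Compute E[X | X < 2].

-0.5

P(X < 2) = 3/20 + 3/20 = 3/10.
E[X | X < 2] = [(-2)·3/20 + 1·3/20] / (3/10)
 = -3/20 / (3/10)
 = -1/2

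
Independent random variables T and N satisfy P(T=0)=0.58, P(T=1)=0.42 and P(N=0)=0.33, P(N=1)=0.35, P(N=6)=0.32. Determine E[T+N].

2.69

E[T+N] = Σ_t Σ_n (t+n) · P(T=t)P(N=n)
 = 0·0.1914 + 1·0.203 + 6·0.1856 + 1·0.1386 + 2·0.147 + 7·0.1344
 = 0 + 0.203 + 1.1136 + 0.1386 + 0.294 + 0.9408
 = 2.69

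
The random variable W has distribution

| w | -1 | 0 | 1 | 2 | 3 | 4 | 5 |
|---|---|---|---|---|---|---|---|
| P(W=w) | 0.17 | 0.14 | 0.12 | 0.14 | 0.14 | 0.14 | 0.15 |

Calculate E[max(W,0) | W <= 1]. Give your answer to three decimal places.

0.279

P(W <= 1) = 0.17 + 0.14 + 0.12 = 0.43.
E[max(W,0) | W <= 1] = [0·0.17 + 0·0.14 + 1·0.12] / 0.43
 = 0.12 / 0.43
 = 12/43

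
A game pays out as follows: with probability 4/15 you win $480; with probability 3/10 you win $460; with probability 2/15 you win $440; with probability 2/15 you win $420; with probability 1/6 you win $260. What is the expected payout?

E[payout] = 480·4/15 + 460·3/10 + 440·2/15 + 420·2/15 + 260·1/6
 = 128 + 138 + 176/3 + 56 + 130/3
 = 424

424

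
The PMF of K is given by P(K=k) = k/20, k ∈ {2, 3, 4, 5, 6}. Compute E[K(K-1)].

E[K(K-1)] = Σ k(k-1)·P(K=k)
 = 2·1/10 + 6·3/20 + 12·1/5 + 20·1/4 + 30·3/10
 = 1/5 + 9/10 + 12/5 + 5 + 9
 = 35/2

17.5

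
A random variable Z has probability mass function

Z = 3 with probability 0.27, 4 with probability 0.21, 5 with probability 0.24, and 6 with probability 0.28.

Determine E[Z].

E[Z] = Σ z·P(Z=z)
 = 3·0.27 + 4·0.21 + 5·0.24 + 6·0.28
 = 0.81 + 0.84 + 1.2 + 1.68
 = 4.53

4.53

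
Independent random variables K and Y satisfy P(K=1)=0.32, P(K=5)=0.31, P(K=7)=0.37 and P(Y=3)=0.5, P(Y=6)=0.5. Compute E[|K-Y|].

E[|K-Y|] = Σ_k Σ_y |k-y| · P(K=k)P(Y=y)
 = 2·0.16 + 5·0.16 + 2·0.155 + 1·0.155 + 4·0.185 + 1·0.185
 = 0.32 + 0.8 + 0.31 + 0.155 + 0.74 + 0.185
 = 2.51

2.51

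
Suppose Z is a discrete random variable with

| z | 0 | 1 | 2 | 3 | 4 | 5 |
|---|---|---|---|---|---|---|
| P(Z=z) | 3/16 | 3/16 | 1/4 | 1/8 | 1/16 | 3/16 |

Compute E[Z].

E[Z] = Σ z·P(Z=z)
 = 0·3/16 + 1·3/16 + 2·1/4 + 3·1/8 + 4·1/16 + 5·3/16
 = 0 + 3/16 + 1/2 + 3/8 + 1/4 + 15/16
 = 9/4

2.25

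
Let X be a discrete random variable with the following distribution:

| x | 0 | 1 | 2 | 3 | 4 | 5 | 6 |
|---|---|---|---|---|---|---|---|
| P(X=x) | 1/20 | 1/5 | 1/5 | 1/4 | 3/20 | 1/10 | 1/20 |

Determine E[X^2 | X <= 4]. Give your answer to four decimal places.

P(X <= 4) = 1/20 + 1/5 + 1/5 + 1/4 + 3/20 = 17/20.
E[X^2 | X <= 4] = [0·1/20 + 1·1/5 + 4·1/5 + 9·1/4 + 16·3/20] / (17/20)
 = 113/20 / (17/20)
 = 113/17

6.6471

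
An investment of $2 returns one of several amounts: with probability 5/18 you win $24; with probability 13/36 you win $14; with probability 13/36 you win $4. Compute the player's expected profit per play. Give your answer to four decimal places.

11.1667

E[payout] = 24·5/18 + 14·13/36 + 4·13/36
 = 20/3 + 91/18 + 13/9
 = 79/6
Net = 79/6 - 2 = 67/6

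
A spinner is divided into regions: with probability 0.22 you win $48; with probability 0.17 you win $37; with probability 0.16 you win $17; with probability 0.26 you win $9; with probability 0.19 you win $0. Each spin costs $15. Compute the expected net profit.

E[payout] = 48·0.22 + 37·0.17 + 17·0.16 + 9·0.26 + 0·0.19
 = 10.56 + 6.29 + 2.72 + 2.34 + 0
 = 21.91
Net = 21.91 - 15 = 6.91

6.91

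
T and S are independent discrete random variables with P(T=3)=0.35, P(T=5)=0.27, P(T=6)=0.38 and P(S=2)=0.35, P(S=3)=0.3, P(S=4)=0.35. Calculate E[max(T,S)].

E[max(T,S)] = Σ_t Σ_s max(t,s) · P(T=t)P(S=s)
 = 3·0.1225 + 3·0.105 + 4·0.1225 + 5·0.0945 + 5·0.081 + 5·0.0945 + 6·0.133 + 6·0.114 + 6·0.133
 = 0.3675 + 0.315 + 0.49 + 0.4725 + 0.405 + 0.4725 + 0.798 + 0.684 + 0.798
 = 4.8025

4.8025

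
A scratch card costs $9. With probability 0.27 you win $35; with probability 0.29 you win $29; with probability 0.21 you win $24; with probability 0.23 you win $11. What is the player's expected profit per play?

E[payout] = 35·0.27 + 29·0.29 + 24·0.21 + 11·0.23
 = 9.45 + 8.41 + 5.04 + 2.53
 = 25.43
Net = 25.43 - 9 = 16.43

16.43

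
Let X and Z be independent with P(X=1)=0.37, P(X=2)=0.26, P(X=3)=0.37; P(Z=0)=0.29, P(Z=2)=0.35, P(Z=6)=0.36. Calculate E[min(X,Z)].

E[min(X,Z)] = Σ_x Σ_z min(x,z) · P(X=x)P(Z=z)
 = 0·0.1073 + 1·0.1295 + 1·0.1332 + 0·0.0754 + 2·0.091 + 2·0.0936 + 0·0.1073 + 2·0.1295 + 3·0.1332
 = 0 + 0.1295 + 0.1332 + 0 + 0.182 + 0.1872 + 0 + 0.259 + 0.3996
 = 1.2905

1.2905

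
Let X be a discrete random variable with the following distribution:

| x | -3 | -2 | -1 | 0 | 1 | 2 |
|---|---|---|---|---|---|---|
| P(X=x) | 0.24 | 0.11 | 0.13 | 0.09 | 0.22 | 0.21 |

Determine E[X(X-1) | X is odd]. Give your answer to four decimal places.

P(X is odd) = 0.24 + 0.13 + 0.22 = 0.59.
E[X(X-1) | X is odd] = [12·0.24 + 2·0.13 + 0·0.22] / 0.59
 = 3.14 / 0.59
 = 314/59

5.3220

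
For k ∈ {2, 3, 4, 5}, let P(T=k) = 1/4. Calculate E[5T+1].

E[5T+1] = Σ (5t+1)·P(T=t)
 = 11·1/4 + 16·1/4 + 21·1/4 + 26·1/4
 = 11/4 + 4 + 21/4 + 13/2
 = 37/2

18.5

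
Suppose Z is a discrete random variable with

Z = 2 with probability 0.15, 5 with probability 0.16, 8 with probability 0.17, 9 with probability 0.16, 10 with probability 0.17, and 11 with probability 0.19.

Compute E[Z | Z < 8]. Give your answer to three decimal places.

P(Z < 8) = 0.15 + 0.16 = 0.31.
E[Z | Z < 8] = [2·0.15 + 5·0.16] / 0.31
 = 1.1 / 0.31
 = 110/31

3.548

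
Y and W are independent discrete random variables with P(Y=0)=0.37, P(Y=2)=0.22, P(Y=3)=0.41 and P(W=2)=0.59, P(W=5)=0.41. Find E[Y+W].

4.9

E[Y+W] = Σ_y Σ_w (y+w) · P(Y=y)P(W=w)
 = 2·0.2183 + 5·0.1517 + 4·0.1298 + 7·0.0902 + 5·0.2419 + 8·0.1681
 = 0.4366 + 0.7585 + 0.5192 + 0.6314 + 1.2095 + 1.3448
 = 4.9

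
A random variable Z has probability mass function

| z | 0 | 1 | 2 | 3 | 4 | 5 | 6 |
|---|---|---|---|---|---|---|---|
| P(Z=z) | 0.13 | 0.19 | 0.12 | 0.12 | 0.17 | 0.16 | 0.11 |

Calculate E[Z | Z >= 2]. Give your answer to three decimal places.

P(Z >= 2) = 0.12 + 0.12 + 0.17 + 0.16 + 0.11 = 0.68.
E[Z | Z >= 2] = [2·0.12 + 3·0.12 + 4·0.17 + 5·0.16 + 6·0.11] / 0.68
 = 2.74 / 0.68
 = 137/34

4.029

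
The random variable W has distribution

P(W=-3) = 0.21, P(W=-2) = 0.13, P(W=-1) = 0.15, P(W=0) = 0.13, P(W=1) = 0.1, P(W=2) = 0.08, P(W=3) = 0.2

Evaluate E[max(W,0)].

0.86

E[max(W,0)] = Σ max(w,0)·P(W=w)
 = 0·0.21 + 0·0.13 + 0·0.15 + 0·0.13 + 1·0.1 + 2·0.08 + 3·0.2
 = 0 + 0 + 0 + 0 + 0.1 + 0.16 + 0.6
 = 0.86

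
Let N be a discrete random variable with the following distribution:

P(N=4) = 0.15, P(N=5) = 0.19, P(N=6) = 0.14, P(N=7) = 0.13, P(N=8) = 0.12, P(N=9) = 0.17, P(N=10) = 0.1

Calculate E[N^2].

E[N^2] = Σ n^2·P(N=n)
 = 16·0.15 + 25·0.19 + 36·0.14 + 49·0.13 + 64·0.12 + 81·0.17 + 100·0.1
 = 2.4 + 4.75 + 5.04 + 6.37 + 7.68 + 13.77 + 10
 = 50.01

50.01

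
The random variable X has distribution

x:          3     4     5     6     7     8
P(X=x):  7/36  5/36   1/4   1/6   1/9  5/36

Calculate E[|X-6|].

1.5

E[|X-6|] = Σ |x-6|·P(X=x)
 = 3·7/36 + 2·5/36 + 1·1/4 + 0·1/6 + 1·1/9 + 2·5/36
 = 7/12 + 5/18 + 1/4 + 0 + 1/9 + 5/18
 = 3/2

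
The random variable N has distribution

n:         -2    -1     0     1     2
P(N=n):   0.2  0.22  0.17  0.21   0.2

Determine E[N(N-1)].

2.04

E[N(N-1)] = Σ n(n-1)·P(N=n)
 = 6·0.2 + 2·0.22 + 0·0.17 + 0·0.21 + 2·0.2
 = 1.2 + 0.44 + 0 + 0 + 0.4
 = 2.04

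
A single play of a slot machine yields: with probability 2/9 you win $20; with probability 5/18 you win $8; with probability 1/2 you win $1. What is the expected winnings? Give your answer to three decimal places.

7.167

E[payout] = 20·2/9 + 8·5/18 + 1·1/2
 = 40/9 + 20/9 + 1/2
 = 43/6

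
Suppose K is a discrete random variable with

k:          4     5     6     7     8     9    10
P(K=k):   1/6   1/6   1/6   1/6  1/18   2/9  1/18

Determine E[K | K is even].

P(K is even) = 1/6 + 1/6 + 1/18 + 1/18 = 4/9.
E[K | K is even] = [4·1/6 + 6·1/6 + 8·1/18 + 10·1/18] / (4/9)
 = 8/3 / (4/9)
 = 6

6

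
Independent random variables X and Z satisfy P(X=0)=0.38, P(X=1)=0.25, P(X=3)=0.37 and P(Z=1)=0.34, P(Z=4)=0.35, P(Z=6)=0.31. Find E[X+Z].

4.96

E[X+Z] = Σ_x Σ_z (x+z) · P(X=x)P(Z=z)
 = 1·0.1292 + 4·0.133 + 6·0.1178 + 2·0.085 + 5·0.0875 + 7·0.0775 + 4·0.1258 + 7·0.1295 + 9·0.1147
 = 0.1292 + 0.532 + 0.7068 + 0.17 + 0.4375 + 0.5425 + 0.5032 + 0.9065 + 1.0323
 = 4.96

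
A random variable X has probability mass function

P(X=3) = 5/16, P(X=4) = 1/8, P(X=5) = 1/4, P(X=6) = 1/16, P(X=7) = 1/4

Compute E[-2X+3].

-6.625

E[-2X+3] = Σ (-2x+3)·P(X=x)
 = (-3)·5/16 + (-5)·1/8 + (-7)·1/4 + (-9)·1/16 + (-11)·1/4
 = (-15/16) + (-5/8) + (-7/4) + (-9/16) + (-11/4)
 = -53/8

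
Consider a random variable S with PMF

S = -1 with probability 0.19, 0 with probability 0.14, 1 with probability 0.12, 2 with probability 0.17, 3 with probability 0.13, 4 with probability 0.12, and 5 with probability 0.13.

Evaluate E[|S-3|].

E[|S-3|] = Σ |s-3|·P(S=s)
 = 4·0.19 + 3·0.14 + 2·0.12 + 1·0.17 + 0·0.13 + 1·0.12 + 2·0.13
 = 0.76 + 0.42 + 0.24 + 0.17 + 0 + 0.12 + 0.26
 = 1.97

1.97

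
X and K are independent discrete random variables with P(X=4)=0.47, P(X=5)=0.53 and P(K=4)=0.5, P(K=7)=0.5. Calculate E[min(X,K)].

E[min(X,K)] = Σ_x Σ_k min(x,k) · P(X=x)P(K=k)
 = 4·0.235 + 4·0.235 + 4·0.265 + 5·0.265
 = 0.94 + 0.94 + 1.06 + 1.325
 = 4.265

4.265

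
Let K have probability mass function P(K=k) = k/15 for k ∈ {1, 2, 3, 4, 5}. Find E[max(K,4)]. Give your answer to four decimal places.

4.3333

E[max(K,4)] = Σ max(k,4)·P(K=k)
 = 4·1/15 + 4·2/15 + 4·1/5 + 4·4/15 + 5·1/3
 = 4/15 + 8/15 + 4/5 + 16/15 + 5/3
 = 13/3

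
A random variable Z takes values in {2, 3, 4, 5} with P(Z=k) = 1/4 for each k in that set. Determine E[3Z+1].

11.5

E[3Z+1] = Σ (3z+1)·P(Z=z)
 = 7·1/4 + 10·1/4 + 13·1/4 + 16·1/4
 = 7/4 + 5/2 + 13/4 + 4
 = 23/2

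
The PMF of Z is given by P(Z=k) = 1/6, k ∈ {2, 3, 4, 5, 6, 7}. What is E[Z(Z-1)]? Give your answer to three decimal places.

18.667

E[Z(Z-1)] = Σ z(z-1)·P(Z=z)
 = 2·1/6 + 6·1/6 + 12·1/6 + 20·1/6 + 30·1/6 + 42·1/6
 = 1/3 + 1 + 2 + 10/3 + 5 + 7
 = 56/3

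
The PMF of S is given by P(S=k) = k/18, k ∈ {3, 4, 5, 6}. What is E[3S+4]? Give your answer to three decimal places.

E[3S+4] = Σ (3s+4)·P(S=s)
 = 13·1/6 + 16·2/9 + 19·5/18 + 22·1/3
 = 13/6 + 32/9 + 95/18 + 22/3
 = 55/3

18.333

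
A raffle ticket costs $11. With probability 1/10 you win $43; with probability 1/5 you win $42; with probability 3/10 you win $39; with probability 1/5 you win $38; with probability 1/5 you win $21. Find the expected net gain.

E[payout] = 43·1/10 + 42·1/5 + 39·3/10 + 38·1/5 + 21·1/5
 = 43/10 + 42/5 + 117/10 + 38/5 + 21/5
 = 181/5
Net = 181/5 - 11 = 126/5

25.2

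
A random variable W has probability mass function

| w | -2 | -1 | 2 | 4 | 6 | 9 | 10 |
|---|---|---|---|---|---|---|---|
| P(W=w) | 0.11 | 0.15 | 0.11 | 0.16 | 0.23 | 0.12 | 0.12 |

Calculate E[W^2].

33.59

E[W^2] = Σ w^2·P(W=w)
 = 4·0.11 + 1·0.15 + 4·0.11 + 16·0.16 + 36·0.23 + 81·0.12 + 100·0.12
 = 0.44 + 0.15 + 0.44 + 2.56 + 8.28 + 9.72 + 12
 = 33.59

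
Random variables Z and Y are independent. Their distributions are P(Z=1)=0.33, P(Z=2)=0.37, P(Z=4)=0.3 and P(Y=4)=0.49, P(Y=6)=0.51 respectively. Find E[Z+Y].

E[Z+Y] = Σ_z Σ_y (z+y) · P(Z=z)P(Y=y)
 = 5·0.1617 + 7·0.1683 + 6·0.1813 + 8·0.1887 + 8·0.147 + 10·0.153
 = 0.8085 + 1.1781 + 1.0878 + 1.5096 + 1.176 + 1.53
 = 7.29

7.29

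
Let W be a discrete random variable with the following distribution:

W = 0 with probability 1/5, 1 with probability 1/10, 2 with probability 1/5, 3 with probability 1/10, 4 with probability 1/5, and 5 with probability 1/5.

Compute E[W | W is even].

P(W is even) = 1/5 + 1/5 + 1/5 = 3/5.
E[W | W is even] = [0·1/5 + 2·1/5 + 4·1/5] / (3/5)
 = 6/5 / (3/5)
 = 2

2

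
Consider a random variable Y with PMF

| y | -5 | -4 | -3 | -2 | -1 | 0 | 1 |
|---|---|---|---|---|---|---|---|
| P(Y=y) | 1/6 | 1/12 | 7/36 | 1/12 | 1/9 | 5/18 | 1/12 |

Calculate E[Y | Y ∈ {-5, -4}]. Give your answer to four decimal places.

-4.6667

P(Y ∈ {-5, -4}) = 1/6 + 1/12 = 1/4.
E[Y | Y ∈ {-5, -4}] = [(-5)·1/6 + (-4)·1/12] / (1/4)
 = -7/6 / (1/4)
 = -14/3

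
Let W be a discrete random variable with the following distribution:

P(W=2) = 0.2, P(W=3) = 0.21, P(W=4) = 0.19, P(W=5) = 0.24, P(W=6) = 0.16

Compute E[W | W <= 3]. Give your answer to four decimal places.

P(W <= 3) = 0.2 + 0.21 = 0.41.
E[W | W <= 3] = [2·0.2 + 3·0.21] / 0.41
 = 1.03 / 0.41
 = 103/41

2.5122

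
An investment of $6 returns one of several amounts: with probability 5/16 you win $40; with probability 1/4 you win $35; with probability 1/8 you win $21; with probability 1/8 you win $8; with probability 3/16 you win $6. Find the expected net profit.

E[payout] = 40·5/16 + 35·1/4 + 21·1/8 + 8·1/8 + 6·3/16
 = 25/2 + 35/4 + 21/8 + 1 + 9/8
 = 26
Net = 26 - 6 = 20

20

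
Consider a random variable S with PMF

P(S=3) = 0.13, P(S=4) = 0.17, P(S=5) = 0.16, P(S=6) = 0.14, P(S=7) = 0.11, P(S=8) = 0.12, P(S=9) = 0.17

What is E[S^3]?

287.73

E[S^3] = Σ s^3·P(S=s)
 = 27·0.13 + 64·0.17 + 125·0.16 + 216·0.14 + 343·0.11 + 512·0.12 + 729·0.17
 = 3.51 + 10.88 + 20 + 30.24 + 37.73 + 61.44 + 123.93
 = 287.73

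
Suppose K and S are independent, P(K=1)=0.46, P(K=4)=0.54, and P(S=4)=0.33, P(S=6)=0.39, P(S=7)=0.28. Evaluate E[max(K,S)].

5.62

E[max(K,S)] = Σ_k Σ_s max(k,s) · P(K=k)P(S=s)
 = 4·0.1518 + 6·0.1794 + 7·0.1288 + 4·0.1782 + 6·0.2106 + 7·0.1512
 = 0.6072 + 1.0764 + 0.9016 + 0.7128 + 1.2636 + 1.0584
 = 5.62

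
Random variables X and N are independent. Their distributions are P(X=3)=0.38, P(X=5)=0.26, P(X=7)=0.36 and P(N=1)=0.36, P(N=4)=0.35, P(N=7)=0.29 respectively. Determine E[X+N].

E[X+N] = Σ_x Σ_n (x+n) · P(X=x)P(N=n)
 = 4·0.1368 + 7·0.133 + 10·0.1102 + 6·0.0936 + 9·0.091 + 12·0.0754 + 8·0.1296 + 11·0.126 + 14·0.1044
 = 0.5472 + 0.931 + 1.102 + 0.5616 + 0.819 + 0.9048 + 1.0368 + 1.386 + 1.4616
 = 8.75

8.75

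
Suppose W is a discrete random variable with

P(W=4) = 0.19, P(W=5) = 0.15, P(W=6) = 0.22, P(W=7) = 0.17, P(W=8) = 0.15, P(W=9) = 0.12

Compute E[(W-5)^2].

4.36

E[(W-5)^2] = Σ (w-5)^2·P(W=w)
 = 1·0.19 + 0·0.15 + 1·0.22 + 4·0.17 + 9·0.15 + 16·0.12
 = 0.19 + 0 + 0.22 + 0.68 + 1.35 + 1.92
 = 4.36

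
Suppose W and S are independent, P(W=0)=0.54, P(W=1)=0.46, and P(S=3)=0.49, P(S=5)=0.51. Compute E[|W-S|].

3.56

E[|W-S|] = Σ_w Σ_s |w-s| · P(W=w)P(S=s)
 = 3·0.2646 + 5·0.2754 + 2·0.2254 + 4·0.2346
 = 0.7938 + 1.377 + 0.4508 + 0.9384
 = 3.56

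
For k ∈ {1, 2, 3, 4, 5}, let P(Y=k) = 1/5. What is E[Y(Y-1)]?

E[Y(Y-1)] = Σ y(y-1)·P(Y=y)
 = 0·1/5 + 2·1/5 + 6·1/5 + 12·1/5 + 20·1/5
 = 0 + 2/5 + 6/5 + 12/5 + 4
 = 8

8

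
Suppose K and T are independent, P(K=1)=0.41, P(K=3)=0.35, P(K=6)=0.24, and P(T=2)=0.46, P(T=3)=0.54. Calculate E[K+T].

E[K+T] = Σ_k Σ_t (k+t) · P(K=k)P(T=t)
 = 3·0.1886 + 4·0.2214 + 5·0.161 + 6·0.189 + 8·0.1104 + 9·0.1296
 = 0.5658 + 0.8856 + 0.805 + 1.134 + 0.8832 + 1.1664
 = 5.44

5.44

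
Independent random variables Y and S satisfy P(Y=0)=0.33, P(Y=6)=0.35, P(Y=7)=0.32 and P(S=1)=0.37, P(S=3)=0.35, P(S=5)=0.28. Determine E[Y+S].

E[Y+S] = Σ_y Σ_s (y+s) · P(Y=y)P(S=s)
 = 1·0.1221 + 3·0.1155 + 5·0.0924 + 7·0.1295 + 9·0.1225 + 11·0.098 + 8·0.1184 + 10·0.112 + 12·0.0896
 = 0.1221 + 0.3465 + 0.462 + 0.9065 + 1.1025 + 1.078 + 0.9472 + 1.12 + 1.0752
 = 7.16

7.16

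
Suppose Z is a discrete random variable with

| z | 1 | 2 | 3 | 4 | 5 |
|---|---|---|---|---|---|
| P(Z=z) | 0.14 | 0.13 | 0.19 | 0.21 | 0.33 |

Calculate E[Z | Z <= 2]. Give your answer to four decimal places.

1.4815

P(Z <= 2) = 0.14 + 0.13 = 0.27.
E[Z | Z <= 2] = [1·0.14 + 2·0.13] / 0.27
 = 0.4 / 0.27
 = 40/27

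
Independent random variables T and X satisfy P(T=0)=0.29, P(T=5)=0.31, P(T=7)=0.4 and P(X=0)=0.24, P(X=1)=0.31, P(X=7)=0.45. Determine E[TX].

E[TX] = Σ_t Σ_x tx · P(T=t)P(X=x)
 = 0·0.0696 + 0·0.0899 + 0·0.1305 + 0·0.0744 + 5·0.0961 + 35·0.1395 + 0·0.096 + 7·0.124 + 49·0.18
 = 0 + 0 + 0 + 0 + 0.4805 + 4.8825 + 0 + 0.868 + 8.82
 = 15.051

15.051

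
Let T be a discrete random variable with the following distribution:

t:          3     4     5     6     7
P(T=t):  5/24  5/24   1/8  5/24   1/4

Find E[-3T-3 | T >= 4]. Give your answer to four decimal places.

P(T >= 4) = 5/24 + 1/8 + 5/24 + 1/4 = 19/24.
E[-3T-3 | T >= 4] = [(-15)·5/24 + (-18)·1/8 + (-21)·5/24 + (-24)·1/4] / (19/24)
 = -63/4 / (19/24)
 = -378/19

-19.8947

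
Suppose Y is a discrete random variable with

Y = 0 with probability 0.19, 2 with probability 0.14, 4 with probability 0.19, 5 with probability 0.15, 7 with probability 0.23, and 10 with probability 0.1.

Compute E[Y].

E[Y] = Σ y·P(Y=y)
 = 0·0.19 + 2·0.14 + 4·0.19 + 5·0.15 + 7·0.23 + 10·0.1
 = 0 + 0.28 + 0.76 + 0.75 + 1.61 + 1
 = 4.4

4.4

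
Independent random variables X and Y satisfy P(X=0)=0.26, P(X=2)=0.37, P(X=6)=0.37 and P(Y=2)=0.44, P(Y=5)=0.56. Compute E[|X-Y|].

E[|X-Y|] = Σ_x Σ_y |x-y| · P(X=x)P(Y=y)
 = 2·0.1144 + 5·0.1456 + 0·0.1628 + 3·0.2072 + 4·0.1628 + 1·0.2072
 = 0.2288 + 0.728 + 0 + 0.6216 + 0.6512 + 0.2072
 = 2.4368

2.4368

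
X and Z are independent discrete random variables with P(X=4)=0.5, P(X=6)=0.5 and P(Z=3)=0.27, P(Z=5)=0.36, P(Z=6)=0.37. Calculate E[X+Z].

9.83

E[X+Z] = Σ_x Σ_z (x+z) · P(X=x)P(Z=z)
 = 7·0.135 + 9·0.18 + 10·0.185 + 9·0.135 + 11·0.18 + 12·0.185
 = 0.945 + 1.62 + 1.85 + 1.215 + 1.98 + 2.22
 = 9.83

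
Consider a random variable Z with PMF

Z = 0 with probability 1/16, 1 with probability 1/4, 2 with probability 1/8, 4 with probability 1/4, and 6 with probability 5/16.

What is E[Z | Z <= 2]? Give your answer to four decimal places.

1.1429

P(Z <= 2) = 1/16 + 1/4 + 1/8 = 7/16.
E[Z | Z <= 2] = [0·1/16 + 1·1/4 + 2·1/8] / (7/16)
 = 1/2 / (7/16)
 = 8/7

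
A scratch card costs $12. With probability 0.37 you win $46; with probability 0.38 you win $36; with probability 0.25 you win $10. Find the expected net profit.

21.2

E[payout] = 46·0.37 + 36·0.38 + 10·0.25
 = 17.02 + 13.68 + 2.5
 = 33.2
Net = 33.2 - 12 = 21.2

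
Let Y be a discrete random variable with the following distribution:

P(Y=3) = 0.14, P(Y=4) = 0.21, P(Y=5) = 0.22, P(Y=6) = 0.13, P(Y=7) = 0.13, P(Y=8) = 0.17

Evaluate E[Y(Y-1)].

E[Y(Y-1)] = Σ y(y-1)·P(Y=y)
 = 6·0.14 + 12·0.21 + 20·0.22 + 30·0.13 + 42·0.13 + 56·0.17
 = 0.84 + 2.52 + 4.4 + 3.9 + 5.46 + 9.52
 = 26.64

26.64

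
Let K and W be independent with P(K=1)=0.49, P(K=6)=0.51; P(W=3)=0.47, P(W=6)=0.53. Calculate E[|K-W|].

E[|K-W|] = Σ_k Σ_w |k-w| · P(K=k)P(W=w)
 = 2·0.2303 + 5·0.2597 + 3·0.2397 + 0·0.2703
 = 0.4606 + 1.2985 + 0.7191 + 0
 = 2.4782

2.4782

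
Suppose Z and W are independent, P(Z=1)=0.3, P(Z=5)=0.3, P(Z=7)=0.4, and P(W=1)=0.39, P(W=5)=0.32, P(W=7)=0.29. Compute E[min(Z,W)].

E[min(Z,W)] = Σ_z Σ_w min(z,w) · P(Z=z)P(W=w)
 = 1·0.117 + 1·0.096 + 1·0.087 + 1·0.117 + 5·0.096 + 5·0.087 + 1·0.156 + 5·0.128 + 7·0.116
 = 0.117 + 0.096 + 0.087 + 0.117 + 0.48 + 0.435 + 0.156 + 0.64 + 0.812
 = 2.94

2.94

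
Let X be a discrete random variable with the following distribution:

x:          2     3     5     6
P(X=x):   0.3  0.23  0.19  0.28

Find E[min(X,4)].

E[min(X,4)] = Σ min(x,4)·P(X=x)
 = 2·0.3 + 3·0.23 + 4·0.19 + 4·0.28
 = 0.6 + 0.69 + 0.76 + 1.12
 = 3.17

3.17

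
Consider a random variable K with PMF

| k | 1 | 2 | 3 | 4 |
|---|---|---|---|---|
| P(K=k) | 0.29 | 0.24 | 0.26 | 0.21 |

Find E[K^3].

E[K^3] = Σ k^3·P(K=k)
 = 1·0.29 + 8·0.24 + 27·0.26 + 64·0.21
 = 0.29 + 1.92 + 7.02 + 13.44
 = 22.67

22.67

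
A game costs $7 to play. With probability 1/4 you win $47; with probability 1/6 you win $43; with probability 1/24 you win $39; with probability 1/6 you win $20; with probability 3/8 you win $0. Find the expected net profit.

16.875

E[payout] = 47·1/4 + 43·1/6 + 39·1/24 + 20·1/6 + 0·3/8
 = 47/4 + 43/6 + 13/8 + 10/3 + 0
 = 191/8
Net = 191/8 - 7 = 135/8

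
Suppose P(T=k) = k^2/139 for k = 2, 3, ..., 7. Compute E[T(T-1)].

28

E[T(T-1)] = Σ t(t-1)·P(T=t)
 = 2·4/139 + 6·9/139 + 12·16/139 + 20·25/139 + 30·36/139 + 42·49/139
 = 8/139 + 54/139 + 192/139 + 500/139 + 1080/139 + 2058/139
 = 28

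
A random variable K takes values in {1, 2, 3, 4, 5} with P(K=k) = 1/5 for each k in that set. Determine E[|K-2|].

1.4

E[|K-2|] = Σ |k-2|·P(K=k)
 = 1·1/5 + 0·1/5 + 1·1/5 + 2·1/5 + 3·1/5
 = 1/5 + 0 + 1/5 + 2/5 + 3/5
 = 7/5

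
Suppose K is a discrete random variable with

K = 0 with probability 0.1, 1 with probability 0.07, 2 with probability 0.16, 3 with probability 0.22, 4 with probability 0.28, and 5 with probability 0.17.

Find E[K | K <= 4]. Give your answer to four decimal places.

P(K <= 4) = 0.1 + 0.07 + 0.16 + 0.22 + 0.28 = 0.83.
E[K | K <= 4] = [0·0.1 + 1·0.07 + 2·0.16 + 3·0.22 + 4·0.28] / 0.83
 = 2.17 / 0.83
 = 217/83

2.6145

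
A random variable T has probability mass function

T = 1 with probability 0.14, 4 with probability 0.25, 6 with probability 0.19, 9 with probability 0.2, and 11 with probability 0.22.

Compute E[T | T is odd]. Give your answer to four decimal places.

7.7857

P(T is odd) = 0.14 + 0.2 + 0.22 = 0.56.
E[T | T is odd] = [1·0.14 + 9·0.2 + 11·0.22] / 0.56
 = 4.36 / 0.56
 = 109/14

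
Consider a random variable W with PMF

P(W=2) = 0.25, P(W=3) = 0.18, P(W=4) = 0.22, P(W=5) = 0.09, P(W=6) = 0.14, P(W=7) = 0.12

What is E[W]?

4.05

E[W] = Σ w·P(W=w)
 = 2·0.25 + 3·0.18 + 4·0.22 + 5·0.09 + 6·0.14 + 7·0.12
 = 0.5 + 0.54 + 0.88 + 0.45 + 0.84 + 0.84
 = 4.05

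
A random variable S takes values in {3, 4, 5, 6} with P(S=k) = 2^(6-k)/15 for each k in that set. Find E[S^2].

14.8

E[S^2] = Σ s^2·P(S=s)
 = 9·8/15 + 16·4/15 + 25·2/15 + 36·1/15
 = 24/5 + 64/15 + 10/3 + 12/5
 = 74/5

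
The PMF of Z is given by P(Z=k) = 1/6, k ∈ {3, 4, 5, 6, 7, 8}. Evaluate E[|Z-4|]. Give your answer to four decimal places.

E[|Z-4|] = Σ |z-4|·P(Z=z)
 = 1·1/6 + 0·1/6 + 1·1/6 + 2·1/6 + 3·1/6 + 4·1/6
 = 1/6 + 0 + 1/6 + 1/3 + 1/2 + 2/3
 = 11/6

1.8333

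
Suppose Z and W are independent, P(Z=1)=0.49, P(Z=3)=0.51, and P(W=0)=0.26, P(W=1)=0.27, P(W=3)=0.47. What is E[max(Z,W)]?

E[max(Z,W)] = Σ_z Σ_w max(z,w) · P(Z=z)P(W=w)
 = 1·0.1274 + 1·0.1323 + 3·0.2303 + 3·0.1326 + 3·0.1377 + 3·0.2397
 = 0.1274 + 0.1323 + 0.6909 + 0.3978 + 0.4131 + 0.7191
 = 2.4806

2.4806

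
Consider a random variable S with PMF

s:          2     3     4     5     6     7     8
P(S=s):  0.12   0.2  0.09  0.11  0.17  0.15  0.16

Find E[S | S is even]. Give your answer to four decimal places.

5.3704

P(S is even) = 0.12 + 0.09 + 0.17 + 0.16 = 0.54.
E[S | S is even] = [2·0.12 + 4·0.09 + 6·0.17 + 8·0.16] / 0.54
 = 2.9 / 0.54
 = 145/27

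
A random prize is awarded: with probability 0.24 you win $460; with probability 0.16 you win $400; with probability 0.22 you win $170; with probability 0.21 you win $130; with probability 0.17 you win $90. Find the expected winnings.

254.4

E[payout] = 460·0.24 + 400·0.16 + 170·0.22 + 130·0.21 + 90·0.17
 = 110.4 + 64 + 37.4 + 27.3 + 15.3
 = 254.4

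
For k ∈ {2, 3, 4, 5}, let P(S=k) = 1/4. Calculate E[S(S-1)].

10

E[S(S-1)] = Σ s(s-1)·P(S=s)
 = 2·1/4 + 6·1/4 + 12·1/4 + 20·1/4
 = 1/2 + 3/2 + 3 + 5
 = 10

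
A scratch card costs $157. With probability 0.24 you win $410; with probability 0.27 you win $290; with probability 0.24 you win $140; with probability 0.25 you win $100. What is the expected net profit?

78.3

E[payout] = 410·0.24 + 290·0.27 + 140·0.24 + 100·0.25
 = 98.4 + 78.3 + 33.6 + 25
 = 235.3
Net = 235.3 - 157 = 78.3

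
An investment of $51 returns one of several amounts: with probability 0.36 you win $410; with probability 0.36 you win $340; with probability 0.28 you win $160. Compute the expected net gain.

E[payout] = 410·0.36 + 340·0.36 + 160·0.28
 = 147.6 + 122.4 + 44.8
 = 314.8
Net = 314.8 - 51 = 263.8

263.8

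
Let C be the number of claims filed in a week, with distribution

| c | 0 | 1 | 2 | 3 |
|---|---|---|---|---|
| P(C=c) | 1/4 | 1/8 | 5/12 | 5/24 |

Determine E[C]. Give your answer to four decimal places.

E[C] = Σ c·P(C=c)
 = 0·1/4 + 1·1/8 + 2·5/12 + 3·5/24
 = 0 + 1/8 + 5/6 + 5/8
 = 19/12

1.5833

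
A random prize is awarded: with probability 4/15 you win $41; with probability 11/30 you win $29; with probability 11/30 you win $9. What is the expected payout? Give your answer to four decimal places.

E[payout] = 41·4/15 + 29·11/30 + 9·11/30
 = 164/15 + 319/30 + 33/10
 = 373/15

24.8667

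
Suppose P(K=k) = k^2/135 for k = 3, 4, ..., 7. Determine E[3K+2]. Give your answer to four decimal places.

19.2222

E[3K+2] = Σ (3k+2)·P(K=k)
 = 11·1/15 + 14·16/135 + 17·5/27 + 20·4/15 + 23·49/135
 = 11/15 + 224/135 + 85/27 + 16/3 + 1127/135
 = 173/9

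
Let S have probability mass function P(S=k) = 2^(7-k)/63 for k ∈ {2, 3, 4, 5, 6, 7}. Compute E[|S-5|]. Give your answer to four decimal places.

2.2222

E[|S-5|] = Σ |s-5|·P(S=s)
 = 3·32/63 + 2·16/63 + 1·8/63 + 0·4/63 + 1·2/63 + 2·1/63
 = 32/21 + 32/63 + 8/63 + 0 + 2/63 + 2/63
 = 20/9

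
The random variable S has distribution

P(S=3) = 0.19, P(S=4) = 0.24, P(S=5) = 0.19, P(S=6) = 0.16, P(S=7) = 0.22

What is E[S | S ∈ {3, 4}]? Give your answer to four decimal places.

P(S ∈ {3, 4}) = 0.19 + 0.24 = 0.43.
E[S | S ∈ {3, 4}] = [3·0.19 + 4·0.24] / 0.43
 = 1.53 / 0.43
 = 153/43

3.5581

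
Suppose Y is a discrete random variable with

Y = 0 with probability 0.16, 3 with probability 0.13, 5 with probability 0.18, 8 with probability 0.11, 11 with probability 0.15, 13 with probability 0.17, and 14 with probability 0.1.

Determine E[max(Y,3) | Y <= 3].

3

P(Y <= 3) = 0.16 + 0.13 = 0.29.
E[max(Y,3) | Y <= 3] = [3·0.16 + 3·0.13] / 0.29
 = 0.87 / 0.29
 = 3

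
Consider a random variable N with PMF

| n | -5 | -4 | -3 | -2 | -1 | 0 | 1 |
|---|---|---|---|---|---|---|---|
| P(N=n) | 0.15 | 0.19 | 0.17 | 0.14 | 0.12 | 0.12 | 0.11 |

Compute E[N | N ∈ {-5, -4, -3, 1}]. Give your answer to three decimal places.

P(N ∈ {-5, -4, -3, 1}) = 0.15 + 0.19 + 0.17 + 0.11 = 0.62.
E[N | N ∈ {-5, -4, -3, 1}] = [(-5)·0.15 + (-4)·0.19 + (-3)·0.17 + 1·0.11] / 0.62
 = -1.91 / 0.62
 = -191/62

-3.081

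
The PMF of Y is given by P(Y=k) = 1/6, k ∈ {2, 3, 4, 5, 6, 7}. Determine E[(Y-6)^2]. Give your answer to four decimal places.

E[(Y-6)^2] = Σ (y-6)^2·P(Y=y)
 = 16·1/6 + 9·1/6 + 4·1/6 + 1·1/6 + 0·1/6 + 1·1/6
 = 8/3 + 3/2 + 2/3 + 1/6 + 0 + 1/6
 = 31/6

5.1667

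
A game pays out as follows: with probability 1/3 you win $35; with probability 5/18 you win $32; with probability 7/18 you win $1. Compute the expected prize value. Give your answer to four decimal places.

20.9444

E[payout] = 35·1/3 + 32·5/18 + 1·7/18
 = 35/3 + 80/9 + 7/18
 = 377/18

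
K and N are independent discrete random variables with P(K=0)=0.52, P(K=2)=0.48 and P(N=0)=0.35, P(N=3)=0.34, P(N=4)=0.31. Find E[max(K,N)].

2.596

E[max(K,N)] = Σ_k Σ_n max(k,n) · P(K=k)P(N=n)
 = 0·0.182 + 3·0.1768 + 4·0.1612 + 2·0.168 + 3·0.1632 + 4·0.1488
 = 0 + 0.5304 + 0.6448 + 0.336 + 0.4896 + 0.5952
 = 2.596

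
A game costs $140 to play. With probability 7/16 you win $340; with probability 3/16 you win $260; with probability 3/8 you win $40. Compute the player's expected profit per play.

72.5

E[payout] = 340·7/16 + 260·3/16 + 40·3/8
 = 595/4 + 195/4 + 15
 = 425/2
Net = 425/2 - 140 = 145/2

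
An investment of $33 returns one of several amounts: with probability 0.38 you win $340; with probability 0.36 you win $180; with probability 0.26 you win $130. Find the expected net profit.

E[payout] = 340·0.38 + 180·0.36 + 130·0.26
 = 129.2 + 64.8 + 33.8
 = 227.8
Net = 227.8 - 33 = 194.8

194.8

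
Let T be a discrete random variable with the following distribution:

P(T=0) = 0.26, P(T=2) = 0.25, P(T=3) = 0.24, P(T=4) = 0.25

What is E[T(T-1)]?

E[T(T-1)] = Σ t(t-1)·P(T=t)
 = 0·0.26 + 2·0.25 + 6·0.24 + 12·0.25
 = 0 + 0.5 + 1.44 + 3
 = 4.94

4.94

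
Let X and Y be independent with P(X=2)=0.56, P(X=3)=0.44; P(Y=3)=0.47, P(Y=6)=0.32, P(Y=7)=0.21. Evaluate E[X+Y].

E[X+Y] = Σ_x Σ_y (x+y) · P(X=x)P(Y=y)
 = 5·0.2632 + 8·0.1792 + 9·0.1176 + 6·0.2068 + 9·0.1408 + 10·0.0924
 = 1.316 + 1.4336 + 1.0584 + 1.2408 + 1.2672 + 0.924
 = 7.24

7.24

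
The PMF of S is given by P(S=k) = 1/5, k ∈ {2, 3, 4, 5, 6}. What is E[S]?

E[S] = Σ s·P(S=s)
 = 2·1/5 + 3·1/5 + 4·1/5 + 5·1/5 + 6·1/5
 = 2/5 + 3/5 + 4/5 + 1 + 6/5
 = 4

4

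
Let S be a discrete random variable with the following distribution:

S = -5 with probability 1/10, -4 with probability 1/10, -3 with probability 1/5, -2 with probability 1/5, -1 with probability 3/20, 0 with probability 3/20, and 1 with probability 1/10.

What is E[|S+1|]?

1.65

E[|S+1|] = Σ |s+1|·P(S=s)
 = 4·1/10 + 3·1/10 + 2·1/5 + 1·1/5 + 0·3/20 + 1·3/20 + 2·1/10
 = 2/5 + 3/10 + 2/5 + 1/5 + 0 + 3/20 + 1/5
 = 33/20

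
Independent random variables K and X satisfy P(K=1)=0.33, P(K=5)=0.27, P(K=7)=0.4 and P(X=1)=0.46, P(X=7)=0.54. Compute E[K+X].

E[K+X] = Σ_k Σ_x (k+x) · P(K=k)P(X=x)
 = 2·0.1518 + 8·0.1782 + 6·0.1242 + 12·0.1458 + 8·0.184 + 14·0.216
 = 0.3036 + 1.4256 + 0.7452 + 1.7496 + 1.472 + 3.024
 = 8.72

8.72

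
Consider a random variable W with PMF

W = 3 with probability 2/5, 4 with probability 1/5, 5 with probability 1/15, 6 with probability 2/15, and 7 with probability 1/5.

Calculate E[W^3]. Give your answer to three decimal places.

E[W^3] = Σ w^3·P(W=w)
 = 27·2/5 + 64·1/5 + 125·1/15 + 216·2/15 + 343·1/5
 = 54/5 + 64/5 + 25/3 + 144/5 + 343/5
 = 388/3

129.333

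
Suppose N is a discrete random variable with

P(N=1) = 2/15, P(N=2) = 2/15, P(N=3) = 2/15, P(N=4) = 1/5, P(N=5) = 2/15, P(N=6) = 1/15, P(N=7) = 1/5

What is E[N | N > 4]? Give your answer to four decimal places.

6.1667

P(N > 4) = 2/15 + 1/15 + 1/5 = 2/5.
E[N | N > 4] = [5·2/15 + 6·1/15 + 7·1/5] / (2/5)
 = 37/15 / (2/5)
 = 37/6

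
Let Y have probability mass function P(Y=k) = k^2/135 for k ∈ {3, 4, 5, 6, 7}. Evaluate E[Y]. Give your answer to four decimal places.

5.7407

E[Y] = Σ y·P(Y=y)
 = 3·1/15 + 4·16/135 + 5·5/27 + 6·4/15 + 7·49/135
 = 1/5 + 64/135 + 25/27 + 8/5 + 343/135
 = 155/27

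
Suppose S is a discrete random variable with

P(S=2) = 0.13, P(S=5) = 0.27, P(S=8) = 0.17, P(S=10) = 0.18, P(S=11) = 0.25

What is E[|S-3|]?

4.78

E[|S-3|] = Σ |s-3|·P(S=s)
 = 1·0.13 + 2·0.27 + 5·0.17 + 7·0.18 + 8·0.25
 = 0.13 + 0.54 + 0.85 + 1.26 + 2
 = 4.78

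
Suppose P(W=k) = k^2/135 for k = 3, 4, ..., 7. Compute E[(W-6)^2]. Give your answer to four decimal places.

E[(W-6)^2] = Σ (w-6)^2·P(W=w)
 = 9·1/15 + 4·16/135 + 1·5/27 + 0·4/15 + 1·49/135
 = 3/5 + 64/135 + 5/27 + 0 + 49/135
 = 73/45

1.6222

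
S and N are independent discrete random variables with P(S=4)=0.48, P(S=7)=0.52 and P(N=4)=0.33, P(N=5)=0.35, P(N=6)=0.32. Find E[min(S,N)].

4.5148

E[min(S,N)] = Σ_s Σ_n min(s,n) · P(S=s)P(N=n)
 = 4·0.1584 + 4·0.168 + 4·0.1536 + 4·0.1716 + 5·0.182 + 6·0.1664
 = 0.6336 + 0.672 + 0.6144 + 0.6864 + 0.91 + 0.9984
 = 4.5148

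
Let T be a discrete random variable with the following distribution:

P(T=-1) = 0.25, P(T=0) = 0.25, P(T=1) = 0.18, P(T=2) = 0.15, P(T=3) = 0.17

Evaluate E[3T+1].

3.22

E[3T+1] = Σ (3t+1)·P(T=t)
 = (-2)·0.25 + 1·0.25 + 4·0.18 + 7·0.15 + 10·0.17
 = (-0.5) + 0.25 + 0.72 + 1.05 + 1.7
 = 3.22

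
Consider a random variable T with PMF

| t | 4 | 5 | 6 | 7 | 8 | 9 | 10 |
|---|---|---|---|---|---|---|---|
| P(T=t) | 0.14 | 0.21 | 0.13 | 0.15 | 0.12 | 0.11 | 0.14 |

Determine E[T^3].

E[T^3] = Σ t^3·P(T=t)
 = 64·0.14 + 125·0.21 + 216·0.13 + 343·0.15 + 512·0.12 + 729·0.11 + 1000·0.14
 = 8.96 + 26.25 + 28.08 + 51.45 + 61.44 + 80.19 + 140
 = 396.37

396.37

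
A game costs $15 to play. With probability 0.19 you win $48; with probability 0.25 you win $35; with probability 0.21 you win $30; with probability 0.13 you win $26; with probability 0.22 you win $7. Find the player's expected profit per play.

E[payout] = 48·0.19 + 35·0.25 + 30·0.21 + 26·0.13 + 7·0.22
 = 9.12 + 8.75 + 6.3 + 3.38 + 1.54
 = 29.09
Net = 29.09 - 15 = 14.09

14.09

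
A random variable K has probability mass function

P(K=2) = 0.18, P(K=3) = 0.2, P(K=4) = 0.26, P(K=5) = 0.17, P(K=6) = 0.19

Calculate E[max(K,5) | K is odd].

P(K is odd) = 0.2 + 0.17 = 0.37.
E[max(K,5) | K is odd] = [5·0.2 + 5·0.17] / 0.37
 = 1.85 / 0.37
 = 5

5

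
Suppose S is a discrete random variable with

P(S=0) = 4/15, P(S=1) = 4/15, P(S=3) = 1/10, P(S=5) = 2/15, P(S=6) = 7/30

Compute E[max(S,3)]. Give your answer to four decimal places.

3.9667

E[max(S,3)] = Σ max(s,3)·P(S=s)
 = 3·4/15 + 3·4/15 + 3·1/10 + 5·2/15 + 6·7/30
 = 4/5 + 4/5 + 3/10 + 2/3 + 7/5
 = 119/30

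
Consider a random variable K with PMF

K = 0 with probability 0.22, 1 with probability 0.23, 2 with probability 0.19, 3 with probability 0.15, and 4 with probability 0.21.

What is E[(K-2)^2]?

E[(K-2)^2] = Σ (k-2)^2·P(K=k)
 = 4·0.22 + 1·0.23 + 0·0.19 + 1·0.15 + 4·0.21
 = 0.88 + 0.23 + 0 + 0.15 + 0.84
 = 2.1

2.1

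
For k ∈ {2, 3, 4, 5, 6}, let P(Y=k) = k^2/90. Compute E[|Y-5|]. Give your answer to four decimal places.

0.9111

E[|Y-5|] = Σ |y-5|·P(Y=y)
 = 3·2/45 + 2·1/10 + 1·8/45 + 0·5/18 + 1·2/5
 = 2/15 + 1/5 + 8/45 + 0 + 2/5
 = 41/45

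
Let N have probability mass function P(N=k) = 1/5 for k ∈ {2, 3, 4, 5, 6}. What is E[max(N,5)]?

5.2

E[max(N,5)] = Σ max(n,5)·P(N=n)
 = 5·1/5 + 5·1/5 + 5·1/5 + 5·1/5 + 6·1/5
 = 1 + 1 + 1 + 1 + 6/5
 = 26/5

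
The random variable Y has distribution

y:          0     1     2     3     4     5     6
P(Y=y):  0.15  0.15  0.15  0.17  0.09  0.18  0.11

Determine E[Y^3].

57.96

E[Y^3] = Σ y^3·P(Y=y)
 = 0·0.15 + 1·0.15 + 8·0.15 + 27·0.17 + 64·0.09 + 125·0.18 + 216·0.11
 = 0 + 0.15 + 1.2 + 4.59 + 5.76 + 22.5 + 23.76
 = 57.96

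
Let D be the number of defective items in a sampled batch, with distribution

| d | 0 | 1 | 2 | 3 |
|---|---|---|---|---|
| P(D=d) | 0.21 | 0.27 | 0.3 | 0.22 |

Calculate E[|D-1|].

0.95

E[|D-1|] = Σ |d-1|·P(D=d)
 = 1·0.21 + 0·0.27 + 1·0.3 + 2·0.22
 = 0.21 + 0 + 0.3 + 0.44
 = 0.95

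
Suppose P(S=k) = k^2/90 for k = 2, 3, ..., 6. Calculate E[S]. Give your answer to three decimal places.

E[S] = Σ s·P(S=s)
 = 2·2/45 + 3·1/10 + 4·8/45 + 5·5/18 + 6·2/5
 = 4/45 + 3/10 + 32/45 + 25/18 + 12/5
 = 44/9

4.889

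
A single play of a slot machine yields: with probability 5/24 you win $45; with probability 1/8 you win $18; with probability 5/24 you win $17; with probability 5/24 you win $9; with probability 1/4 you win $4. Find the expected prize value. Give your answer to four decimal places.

18.0417

E[payout] = 45·5/24 + 18·1/8 + 17·5/24 + 9·5/24 + 4·1/4
 = 75/8 + 9/4 + 85/24 + 15/8 + 1
 = 433/24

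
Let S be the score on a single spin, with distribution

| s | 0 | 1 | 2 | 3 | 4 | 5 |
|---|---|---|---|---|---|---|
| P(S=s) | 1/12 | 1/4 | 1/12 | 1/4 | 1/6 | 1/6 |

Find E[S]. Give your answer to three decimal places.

E[S] = Σ s·P(S=s)
 = 0·1/12 + 1·1/4 + 2·1/12 + 3·1/4 + 4·1/6 + 5·1/6
 = 0 + 1/4 + 1/6 + 3/4 + 2/3 + 5/6
 = 8/3

2.667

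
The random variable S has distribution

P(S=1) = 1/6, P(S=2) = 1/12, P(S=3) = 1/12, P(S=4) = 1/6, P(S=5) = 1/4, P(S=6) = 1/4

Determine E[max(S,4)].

E[max(S,4)] = Σ max(s,4)·P(S=s)
 = 4·1/6 + 4·1/12 + 4·1/12 + 4·1/6 + 5·1/4 + 6·1/4
 = 2/3 + 1/3 + 1/3 + 2/3 + 5/4 + 3/2
 = 19/4

4.75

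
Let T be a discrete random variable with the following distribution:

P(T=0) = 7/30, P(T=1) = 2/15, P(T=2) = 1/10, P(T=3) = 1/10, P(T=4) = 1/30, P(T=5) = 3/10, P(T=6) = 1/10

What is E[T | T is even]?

2

P(T is even) = 7/30 + 1/10 + 1/30 + 1/10 = 7/15.
E[T | T is even] = [0·7/30 + 2·1/10 + 4·1/30 + 6·1/10] / (7/15)
 = 14/15 / (7/15)
 = 2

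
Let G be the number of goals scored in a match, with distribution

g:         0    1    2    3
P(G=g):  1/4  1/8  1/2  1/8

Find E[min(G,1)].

E[min(G,1)] = Σ min(g,1)·P(G=g)
 = 0·1/4 + 1·1/8 + 1·1/2 + 1·1/8
 = 0 + 1/8 + 1/2 + 1/8
 = 3/4

0.75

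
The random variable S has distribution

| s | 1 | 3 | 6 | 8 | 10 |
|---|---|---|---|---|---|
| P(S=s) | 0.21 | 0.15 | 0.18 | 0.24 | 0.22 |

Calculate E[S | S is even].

8.125

P(S is even) = 0.18 + 0.24 + 0.22 = 0.64.
E[S | S is even] = [6·0.18 + 8·0.24 + 10·0.22] / 0.64
 = 5.2 / 0.64
 = 65/8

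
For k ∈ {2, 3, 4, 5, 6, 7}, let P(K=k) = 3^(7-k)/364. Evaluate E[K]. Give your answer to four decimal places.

2.4918

E[K] = Σ k·P(K=k)
 = 2·243/364 + 3·81/364 + 4·27/364 + 5·9/364 + 6·3/364 + 7·1/364
 = 243/182 + 243/364 + 27/91 + 45/364 + 9/182 + 1/52
 = 907/364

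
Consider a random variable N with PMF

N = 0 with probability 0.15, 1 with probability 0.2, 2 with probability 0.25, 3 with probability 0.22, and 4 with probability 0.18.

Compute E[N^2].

6.06

E[N^2] = Σ n^2·P(N=n)
 = 0·0.15 + 1·0.2 + 4·0.25 + 9·0.22 + 16·0.18
 = 0 + 0.2 + 1 + 1.98 + 2.88
 = 6.06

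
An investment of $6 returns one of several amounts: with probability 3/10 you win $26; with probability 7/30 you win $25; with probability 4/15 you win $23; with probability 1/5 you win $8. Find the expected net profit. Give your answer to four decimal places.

15.3667

E[payout] = 26·3/10 + 25·7/30 + 23·4/15 + 8·1/5
 = 39/5 + 35/6 + 92/15 + 8/5
 = 641/30
Net = 641/30 - 6 = 461/30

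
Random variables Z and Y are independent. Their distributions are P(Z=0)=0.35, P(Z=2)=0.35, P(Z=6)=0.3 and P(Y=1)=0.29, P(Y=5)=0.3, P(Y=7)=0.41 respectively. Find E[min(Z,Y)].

E[min(Z,Y)] = Σ_z Σ_y min(z,y) · P(Z=z)P(Y=y)
 = 0·0.1015 + 0·0.105 + 0·0.1435 + 1·0.1015 + 2·0.105 + 2·0.1435 + 1·0.087 + 5·0.09 + 6·0.123
 = 0 + 0 + 0 + 0.1015 + 0.21 + 0.287 + 0.087 + 0.45 + 0.738
 = 1.8735

1.8735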